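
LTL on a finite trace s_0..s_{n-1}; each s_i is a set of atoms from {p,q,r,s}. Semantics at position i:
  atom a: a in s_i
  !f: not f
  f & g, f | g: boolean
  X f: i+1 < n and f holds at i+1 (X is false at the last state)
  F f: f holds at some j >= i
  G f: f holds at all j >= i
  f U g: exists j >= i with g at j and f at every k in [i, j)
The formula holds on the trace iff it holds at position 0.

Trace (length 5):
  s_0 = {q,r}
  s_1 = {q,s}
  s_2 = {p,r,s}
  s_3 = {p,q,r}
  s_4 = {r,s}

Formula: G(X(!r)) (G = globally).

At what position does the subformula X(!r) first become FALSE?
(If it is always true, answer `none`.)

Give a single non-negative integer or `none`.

s_0={q,r}: X(!r)=True !r=False r=True
s_1={q,s}: X(!r)=False !r=True r=False
s_2={p,r,s}: X(!r)=False !r=False r=True
s_3={p,q,r}: X(!r)=False !r=False r=True
s_4={r,s}: X(!r)=False !r=False r=True
G(X(!r)) holds globally = False
First violation at position 1.

Answer: 1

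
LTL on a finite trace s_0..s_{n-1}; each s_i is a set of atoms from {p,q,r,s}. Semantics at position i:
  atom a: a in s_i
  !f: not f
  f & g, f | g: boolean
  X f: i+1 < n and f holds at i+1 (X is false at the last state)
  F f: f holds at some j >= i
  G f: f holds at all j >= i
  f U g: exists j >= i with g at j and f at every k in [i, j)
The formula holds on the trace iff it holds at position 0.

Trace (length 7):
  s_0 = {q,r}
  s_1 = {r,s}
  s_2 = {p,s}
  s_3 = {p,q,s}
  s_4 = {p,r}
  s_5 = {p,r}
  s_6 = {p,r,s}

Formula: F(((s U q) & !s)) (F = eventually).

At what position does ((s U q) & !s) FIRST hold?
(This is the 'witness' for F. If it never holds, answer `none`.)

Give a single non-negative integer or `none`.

Answer: 0

Derivation:
s_0={q,r}: ((s U q) & !s)=True (s U q)=True s=False q=True !s=True
s_1={r,s}: ((s U q) & !s)=False (s U q)=True s=True q=False !s=False
s_2={p,s}: ((s U q) & !s)=False (s U q)=True s=True q=False !s=False
s_3={p,q,s}: ((s U q) & !s)=False (s U q)=True s=True q=True !s=False
s_4={p,r}: ((s U q) & !s)=False (s U q)=False s=False q=False !s=True
s_5={p,r}: ((s U q) & !s)=False (s U q)=False s=False q=False !s=True
s_6={p,r,s}: ((s U q) & !s)=False (s U q)=False s=True q=False !s=False
F(((s U q) & !s)) holds; first witness at position 0.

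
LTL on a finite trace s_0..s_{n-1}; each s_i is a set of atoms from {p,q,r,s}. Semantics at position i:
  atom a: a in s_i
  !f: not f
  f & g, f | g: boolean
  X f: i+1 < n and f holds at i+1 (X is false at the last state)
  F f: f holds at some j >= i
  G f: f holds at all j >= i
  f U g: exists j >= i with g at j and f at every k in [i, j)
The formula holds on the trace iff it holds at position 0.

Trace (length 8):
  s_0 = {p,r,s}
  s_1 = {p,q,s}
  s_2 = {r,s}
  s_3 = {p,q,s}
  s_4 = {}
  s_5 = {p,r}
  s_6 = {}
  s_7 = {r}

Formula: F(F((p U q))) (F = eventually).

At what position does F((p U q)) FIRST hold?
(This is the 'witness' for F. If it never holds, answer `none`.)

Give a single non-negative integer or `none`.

Answer: 0

Derivation:
s_0={p,r,s}: F((p U q))=True (p U q)=True p=True q=False
s_1={p,q,s}: F((p U q))=True (p U q)=True p=True q=True
s_2={r,s}: F((p U q))=True (p U q)=False p=False q=False
s_3={p,q,s}: F((p U q))=True (p U q)=True p=True q=True
s_4={}: F((p U q))=False (p U q)=False p=False q=False
s_5={p,r}: F((p U q))=False (p U q)=False p=True q=False
s_6={}: F((p U q))=False (p U q)=False p=False q=False
s_7={r}: F((p U q))=False (p U q)=False p=False q=False
F(F((p U q))) holds; first witness at position 0.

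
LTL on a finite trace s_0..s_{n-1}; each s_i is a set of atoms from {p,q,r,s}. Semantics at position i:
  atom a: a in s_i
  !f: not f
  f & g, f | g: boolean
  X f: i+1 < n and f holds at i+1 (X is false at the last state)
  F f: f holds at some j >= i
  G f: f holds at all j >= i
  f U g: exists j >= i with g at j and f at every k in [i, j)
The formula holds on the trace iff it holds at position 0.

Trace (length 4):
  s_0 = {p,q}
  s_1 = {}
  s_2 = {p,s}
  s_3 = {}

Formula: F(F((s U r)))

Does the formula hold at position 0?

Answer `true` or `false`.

Answer: false

Derivation:
s_0={p,q}: F(F((s U r)))=False F((s U r))=False (s U r)=False s=False r=False
s_1={}: F(F((s U r)))=False F((s U r))=False (s U r)=False s=False r=False
s_2={p,s}: F(F((s U r)))=False F((s U r))=False (s U r)=False s=True r=False
s_3={}: F(F((s U r)))=False F((s U r))=False (s U r)=False s=False r=False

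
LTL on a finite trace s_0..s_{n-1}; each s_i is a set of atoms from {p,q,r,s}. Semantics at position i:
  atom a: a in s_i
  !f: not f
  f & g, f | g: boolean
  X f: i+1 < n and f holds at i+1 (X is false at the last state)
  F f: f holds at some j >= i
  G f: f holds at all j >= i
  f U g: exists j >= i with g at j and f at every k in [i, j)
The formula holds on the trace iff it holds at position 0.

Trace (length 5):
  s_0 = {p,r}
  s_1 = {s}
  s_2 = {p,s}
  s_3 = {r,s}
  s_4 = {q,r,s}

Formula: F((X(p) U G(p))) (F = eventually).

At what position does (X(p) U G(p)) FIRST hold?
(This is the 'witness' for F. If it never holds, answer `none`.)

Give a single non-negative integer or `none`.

Answer: none

Derivation:
s_0={p,r}: (X(p) U G(p))=False X(p)=False p=True G(p)=False
s_1={s}: (X(p) U G(p))=False X(p)=True p=False G(p)=False
s_2={p,s}: (X(p) U G(p))=False X(p)=False p=True G(p)=False
s_3={r,s}: (X(p) U G(p))=False X(p)=False p=False G(p)=False
s_4={q,r,s}: (X(p) U G(p))=False X(p)=False p=False G(p)=False
F((X(p) U G(p))) does not hold (no witness exists).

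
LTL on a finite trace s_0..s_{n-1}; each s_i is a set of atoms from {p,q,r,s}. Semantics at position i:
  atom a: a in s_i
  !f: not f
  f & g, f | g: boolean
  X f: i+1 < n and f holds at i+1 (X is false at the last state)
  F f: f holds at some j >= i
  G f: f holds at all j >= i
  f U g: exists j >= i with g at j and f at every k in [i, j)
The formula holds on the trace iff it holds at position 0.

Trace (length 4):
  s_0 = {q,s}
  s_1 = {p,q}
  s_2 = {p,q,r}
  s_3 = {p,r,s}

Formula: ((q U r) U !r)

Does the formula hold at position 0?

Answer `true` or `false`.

s_0={q,s}: ((q U r) U !r)=True (q U r)=True q=True r=False !r=True
s_1={p,q}: ((q U r) U !r)=True (q U r)=True q=True r=False !r=True
s_2={p,q,r}: ((q U r) U !r)=False (q U r)=True q=True r=True !r=False
s_3={p,r,s}: ((q U r) U !r)=False (q U r)=True q=False r=True !r=False

Answer: true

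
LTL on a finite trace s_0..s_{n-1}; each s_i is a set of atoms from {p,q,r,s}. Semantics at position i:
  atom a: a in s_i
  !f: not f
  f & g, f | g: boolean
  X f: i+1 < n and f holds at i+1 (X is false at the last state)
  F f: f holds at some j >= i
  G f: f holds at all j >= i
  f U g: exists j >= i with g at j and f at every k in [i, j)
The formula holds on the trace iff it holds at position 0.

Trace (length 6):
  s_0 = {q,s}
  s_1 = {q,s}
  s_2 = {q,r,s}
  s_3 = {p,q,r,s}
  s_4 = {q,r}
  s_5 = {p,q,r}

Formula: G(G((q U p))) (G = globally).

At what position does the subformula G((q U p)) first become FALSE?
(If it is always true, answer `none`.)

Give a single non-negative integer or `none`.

s_0={q,s}: G((q U p))=True (q U p)=True q=True p=False
s_1={q,s}: G((q U p))=True (q U p)=True q=True p=False
s_2={q,r,s}: G((q U p))=True (q U p)=True q=True p=False
s_3={p,q,r,s}: G((q U p))=True (q U p)=True q=True p=True
s_4={q,r}: G((q U p))=True (q U p)=True q=True p=False
s_5={p,q,r}: G((q U p))=True (q U p)=True q=True p=True
G(G((q U p))) holds globally = True
No violation — formula holds at every position.

Answer: none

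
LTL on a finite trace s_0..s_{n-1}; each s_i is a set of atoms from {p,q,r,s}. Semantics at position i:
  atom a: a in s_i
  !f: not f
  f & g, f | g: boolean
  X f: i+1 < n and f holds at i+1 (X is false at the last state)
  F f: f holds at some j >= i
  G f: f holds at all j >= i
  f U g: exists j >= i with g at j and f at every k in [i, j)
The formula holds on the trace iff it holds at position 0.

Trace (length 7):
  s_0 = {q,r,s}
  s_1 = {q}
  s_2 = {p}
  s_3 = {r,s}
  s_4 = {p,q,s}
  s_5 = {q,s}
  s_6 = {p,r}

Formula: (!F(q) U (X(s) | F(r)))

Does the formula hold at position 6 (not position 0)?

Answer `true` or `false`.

s_0={q,r,s}: (!F(q) U (X(s) | F(r)))=True !F(q)=False F(q)=True q=True (X(s) | F(r))=True X(s)=False s=True F(r)=True r=True
s_1={q}: (!F(q) U (X(s) | F(r)))=True !F(q)=False F(q)=True q=True (X(s) | F(r))=True X(s)=False s=False F(r)=True r=False
s_2={p}: (!F(q) U (X(s) | F(r)))=True !F(q)=False F(q)=True q=False (X(s) | F(r))=True X(s)=True s=False F(r)=True r=False
s_3={r,s}: (!F(q) U (X(s) | F(r)))=True !F(q)=False F(q)=True q=False (X(s) | F(r))=True X(s)=True s=True F(r)=True r=True
s_4={p,q,s}: (!F(q) U (X(s) | F(r)))=True !F(q)=False F(q)=True q=True (X(s) | F(r))=True X(s)=True s=True F(r)=True r=False
s_5={q,s}: (!F(q) U (X(s) | F(r)))=True !F(q)=False F(q)=True q=True (X(s) | F(r))=True X(s)=False s=True F(r)=True r=False
s_6={p,r}: (!F(q) U (X(s) | F(r)))=True !F(q)=True F(q)=False q=False (X(s) | F(r))=True X(s)=False s=False F(r)=True r=True
Evaluating at position 6: result = True

Answer: true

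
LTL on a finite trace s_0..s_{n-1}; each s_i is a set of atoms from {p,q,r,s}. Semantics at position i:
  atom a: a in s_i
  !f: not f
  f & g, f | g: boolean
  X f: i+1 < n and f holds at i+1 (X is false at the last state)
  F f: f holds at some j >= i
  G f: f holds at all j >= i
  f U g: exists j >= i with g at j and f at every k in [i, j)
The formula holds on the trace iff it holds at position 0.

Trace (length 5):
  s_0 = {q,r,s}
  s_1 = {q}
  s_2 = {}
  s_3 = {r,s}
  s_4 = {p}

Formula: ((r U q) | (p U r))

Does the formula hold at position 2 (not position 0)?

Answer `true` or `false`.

Answer: false

Derivation:
s_0={q,r,s}: ((r U q) | (p U r))=True (r U q)=True r=True q=True (p U r)=True p=False
s_1={q}: ((r U q) | (p U r))=True (r U q)=True r=False q=True (p U r)=False p=False
s_2={}: ((r U q) | (p U r))=False (r U q)=False r=False q=False (p U r)=False p=False
s_3={r,s}: ((r U q) | (p U r))=True (r U q)=False r=True q=False (p U r)=True p=False
s_4={p}: ((r U q) | (p U r))=False (r U q)=False r=False q=False (p U r)=False p=True
Evaluating at position 2: result = False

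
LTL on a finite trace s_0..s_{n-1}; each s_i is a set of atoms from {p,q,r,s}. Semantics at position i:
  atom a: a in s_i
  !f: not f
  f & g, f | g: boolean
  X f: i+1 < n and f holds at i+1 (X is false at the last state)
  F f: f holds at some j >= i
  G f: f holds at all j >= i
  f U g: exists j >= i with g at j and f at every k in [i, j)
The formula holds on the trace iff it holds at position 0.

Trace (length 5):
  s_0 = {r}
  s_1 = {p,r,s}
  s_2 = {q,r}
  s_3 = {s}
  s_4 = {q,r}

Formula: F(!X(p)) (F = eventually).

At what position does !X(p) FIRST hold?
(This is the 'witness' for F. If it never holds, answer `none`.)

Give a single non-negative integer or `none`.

Answer: 1

Derivation:
s_0={r}: !X(p)=False X(p)=True p=False
s_1={p,r,s}: !X(p)=True X(p)=False p=True
s_2={q,r}: !X(p)=True X(p)=False p=False
s_3={s}: !X(p)=True X(p)=False p=False
s_4={q,r}: !X(p)=True X(p)=False p=False
F(!X(p)) holds; first witness at position 1.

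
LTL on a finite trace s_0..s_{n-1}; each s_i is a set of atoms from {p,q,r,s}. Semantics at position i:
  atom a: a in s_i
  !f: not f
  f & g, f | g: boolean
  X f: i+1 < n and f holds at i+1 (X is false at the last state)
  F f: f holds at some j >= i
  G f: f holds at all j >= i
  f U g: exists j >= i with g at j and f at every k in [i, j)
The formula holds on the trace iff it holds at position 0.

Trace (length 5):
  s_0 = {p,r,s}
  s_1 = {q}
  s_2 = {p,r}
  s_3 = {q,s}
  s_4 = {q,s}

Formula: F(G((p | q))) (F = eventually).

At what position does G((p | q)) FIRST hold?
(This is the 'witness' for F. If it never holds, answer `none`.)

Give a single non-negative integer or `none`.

Answer: 0

Derivation:
s_0={p,r,s}: G((p | q))=True (p | q)=True p=True q=False
s_1={q}: G((p | q))=True (p | q)=True p=False q=True
s_2={p,r}: G((p | q))=True (p | q)=True p=True q=False
s_3={q,s}: G((p | q))=True (p | q)=True p=False q=True
s_4={q,s}: G((p | q))=True (p | q)=True p=False q=True
F(G((p | q))) holds; first witness at position 0.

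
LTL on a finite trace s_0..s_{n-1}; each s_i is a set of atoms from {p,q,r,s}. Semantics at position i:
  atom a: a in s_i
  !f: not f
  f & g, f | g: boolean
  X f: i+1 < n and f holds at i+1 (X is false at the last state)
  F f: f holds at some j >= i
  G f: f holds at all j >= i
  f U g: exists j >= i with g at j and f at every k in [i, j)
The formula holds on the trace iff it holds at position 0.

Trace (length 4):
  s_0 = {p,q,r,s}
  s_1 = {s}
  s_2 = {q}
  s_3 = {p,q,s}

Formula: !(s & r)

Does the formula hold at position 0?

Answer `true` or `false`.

Answer: false

Derivation:
s_0={p,q,r,s}: !(s & r)=False (s & r)=True s=True r=True
s_1={s}: !(s & r)=True (s & r)=False s=True r=False
s_2={q}: !(s & r)=True (s & r)=False s=False r=False
s_3={p,q,s}: !(s & r)=True (s & r)=False s=True r=False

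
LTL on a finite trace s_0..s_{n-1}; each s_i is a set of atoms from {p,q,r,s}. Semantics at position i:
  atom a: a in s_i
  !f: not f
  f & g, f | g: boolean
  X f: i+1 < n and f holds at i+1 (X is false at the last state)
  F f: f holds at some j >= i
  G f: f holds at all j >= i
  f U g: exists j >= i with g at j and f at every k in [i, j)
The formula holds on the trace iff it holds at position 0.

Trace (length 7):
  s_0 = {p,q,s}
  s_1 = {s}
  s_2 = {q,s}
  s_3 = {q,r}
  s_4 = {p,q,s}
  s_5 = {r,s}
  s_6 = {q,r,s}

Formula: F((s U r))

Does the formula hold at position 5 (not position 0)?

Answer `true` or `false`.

Answer: true

Derivation:
s_0={p,q,s}: F((s U r))=True (s U r)=True s=True r=False
s_1={s}: F((s U r))=True (s U r)=True s=True r=False
s_2={q,s}: F((s U r))=True (s U r)=True s=True r=False
s_3={q,r}: F((s U r))=True (s U r)=True s=False r=True
s_4={p,q,s}: F((s U r))=True (s U r)=True s=True r=False
s_5={r,s}: F((s U r))=True (s U r)=True s=True r=True
s_6={q,r,s}: F((s U r))=True (s U r)=True s=True r=True
Evaluating at position 5: result = True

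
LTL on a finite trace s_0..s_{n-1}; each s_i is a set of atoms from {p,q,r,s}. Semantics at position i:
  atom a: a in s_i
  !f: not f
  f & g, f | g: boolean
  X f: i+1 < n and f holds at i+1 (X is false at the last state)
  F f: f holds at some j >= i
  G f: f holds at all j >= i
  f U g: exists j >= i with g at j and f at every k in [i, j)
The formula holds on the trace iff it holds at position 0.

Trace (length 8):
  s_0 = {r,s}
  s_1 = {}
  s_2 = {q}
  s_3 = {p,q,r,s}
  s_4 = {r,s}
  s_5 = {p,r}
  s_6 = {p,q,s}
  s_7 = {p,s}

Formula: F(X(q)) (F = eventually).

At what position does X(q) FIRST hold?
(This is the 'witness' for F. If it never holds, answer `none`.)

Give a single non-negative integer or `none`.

s_0={r,s}: X(q)=False q=False
s_1={}: X(q)=True q=False
s_2={q}: X(q)=True q=True
s_3={p,q,r,s}: X(q)=False q=True
s_4={r,s}: X(q)=False q=False
s_5={p,r}: X(q)=True q=False
s_6={p,q,s}: X(q)=False q=True
s_7={p,s}: X(q)=False q=False
F(X(q)) holds; first witness at position 1.

Answer: 1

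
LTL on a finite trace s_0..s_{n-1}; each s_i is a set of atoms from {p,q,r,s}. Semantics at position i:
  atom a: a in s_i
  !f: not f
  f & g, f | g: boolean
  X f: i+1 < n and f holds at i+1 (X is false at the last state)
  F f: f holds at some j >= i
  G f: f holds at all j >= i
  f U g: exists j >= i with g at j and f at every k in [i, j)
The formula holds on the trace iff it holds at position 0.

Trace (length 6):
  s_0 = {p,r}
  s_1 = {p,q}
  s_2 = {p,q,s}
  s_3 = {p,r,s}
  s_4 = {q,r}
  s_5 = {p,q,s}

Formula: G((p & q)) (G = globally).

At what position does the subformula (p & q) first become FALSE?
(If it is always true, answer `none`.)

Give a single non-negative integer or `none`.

Answer: 0

Derivation:
s_0={p,r}: (p & q)=False p=True q=False
s_1={p,q}: (p & q)=True p=True q=True
s_2={p,q,s}: (p & q)=True p=True q=True
s_3={p,r,s}: (p & q)=False p=True q=False
s_4={q,r}: (p & q)=False p=False q=True
s_5={p,q,s}: (p & q)=True p=True q=True
G((p & q)) holds globally = False
First violation at position 0.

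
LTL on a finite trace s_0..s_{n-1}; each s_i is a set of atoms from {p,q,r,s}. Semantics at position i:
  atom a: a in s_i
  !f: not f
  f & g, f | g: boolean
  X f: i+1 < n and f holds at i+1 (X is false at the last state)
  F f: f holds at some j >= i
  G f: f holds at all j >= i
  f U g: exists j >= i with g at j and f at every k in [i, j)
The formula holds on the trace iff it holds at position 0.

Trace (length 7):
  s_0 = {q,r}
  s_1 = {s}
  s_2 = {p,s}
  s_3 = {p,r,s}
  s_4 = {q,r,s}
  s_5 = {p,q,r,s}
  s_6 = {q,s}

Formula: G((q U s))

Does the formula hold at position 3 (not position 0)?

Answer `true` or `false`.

Answer: true

Derivation:
s_0={q,r}: G((q U s))=True (q U s)=True q=True s=False
s_1={s}: G((q U s))=True (q U s)=True q=False s=True
s_2={p,s}: G((q U s))=True (q U s)=True q=False s=True
s_3={p,r,s}: G((q U s))=True (q U s)=True q=False s=True
s_4={q,r,s}: G((q U s))=True (q U s)=True q=True s=True
s_5={p,q,r,s}: G((q U s))=True (q U s)=True q=True s=True
s_6={q,s}: G((q U s))=True (q U s)=True q=True s=True
Evaluating at position 3: result = True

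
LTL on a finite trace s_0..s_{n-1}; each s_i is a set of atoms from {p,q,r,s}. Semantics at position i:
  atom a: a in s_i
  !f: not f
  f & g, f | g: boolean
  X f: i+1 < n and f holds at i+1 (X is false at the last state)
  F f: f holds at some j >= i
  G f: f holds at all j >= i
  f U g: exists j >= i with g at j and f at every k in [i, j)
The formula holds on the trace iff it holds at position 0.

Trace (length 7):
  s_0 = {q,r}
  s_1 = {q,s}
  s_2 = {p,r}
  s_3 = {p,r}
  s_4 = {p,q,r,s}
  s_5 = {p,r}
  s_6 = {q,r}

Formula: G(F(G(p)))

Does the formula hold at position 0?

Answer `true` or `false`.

s_0={q,r}: G(F(G(p)))=False F(G(p))=False G(p)=False p=False
s_1={q,s}: G(F(G(p)))=False F(G(p))=False G(p)=False p=False
s_2={p,r}: G(F(G(p)))=False F(G(p))=False G(p)=False p=True
s_3={p,r}: G(F(G(p)))=False F(G(p))=False G(p)=False p=True
s_4={p,q,r,s}: G(F(G(p)))=False F(G(p))=False G(p)=False p=True
s_5={p,r}: G(F(G(p)))=False F(G(p))=False G(p)=False p=True
s_6={q,r}: G(F(G(p)))=False F(G(p))=False G(p)=False p=False

Answer: false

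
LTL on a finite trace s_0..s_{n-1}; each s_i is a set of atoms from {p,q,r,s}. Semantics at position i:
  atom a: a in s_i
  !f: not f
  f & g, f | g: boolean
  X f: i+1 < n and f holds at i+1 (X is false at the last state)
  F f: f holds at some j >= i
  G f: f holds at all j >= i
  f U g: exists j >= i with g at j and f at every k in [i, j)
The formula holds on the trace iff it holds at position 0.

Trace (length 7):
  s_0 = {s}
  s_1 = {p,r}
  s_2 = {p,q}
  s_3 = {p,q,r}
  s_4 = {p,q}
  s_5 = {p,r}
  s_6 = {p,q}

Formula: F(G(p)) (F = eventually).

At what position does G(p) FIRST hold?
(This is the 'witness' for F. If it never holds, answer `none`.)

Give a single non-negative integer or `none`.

Answer: 1

Derivation:
s_0={s}: G(p)=False p=False
s_1={p,r}: G(p)=True p=True
s_2={p,q}: G(p)=True p=True
s_3={p,q,r}: G(p)=True p=True
s_4={p,q}: G(p)=True p=True
s_5={p,r}: G(p)=True p=True
s_6={p,q}: G(p)=True p=True
F(G(p)) holds; first witness at position 1.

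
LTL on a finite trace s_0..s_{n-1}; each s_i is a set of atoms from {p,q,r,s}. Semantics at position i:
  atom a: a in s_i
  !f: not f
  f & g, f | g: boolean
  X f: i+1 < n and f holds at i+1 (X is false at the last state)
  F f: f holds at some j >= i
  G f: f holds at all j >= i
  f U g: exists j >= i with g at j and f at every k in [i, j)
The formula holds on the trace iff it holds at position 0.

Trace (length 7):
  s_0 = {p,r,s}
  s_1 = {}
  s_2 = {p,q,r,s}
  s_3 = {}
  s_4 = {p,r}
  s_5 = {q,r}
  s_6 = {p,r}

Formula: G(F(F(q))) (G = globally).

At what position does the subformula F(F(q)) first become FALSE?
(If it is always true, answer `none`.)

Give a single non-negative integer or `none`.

s_0={p,r,s}: F(F(q))=True F(q)=True q=False
s_1={}: F(F(q))=True F(q)=True q=False
s_2={p,q,r,s}: F(F(q))=True F(q)=True q=True
s_3={}: F(F(q))=True F(q)=True q=False
s_4={p,r}: F(F(q))=True F(q)=True q=False
s_5={q,r}: F(F(q))=True F(q)=True q=True
s_6={p,r}: F(F(q))=False F(q)=False q=False
G(F(F(q))) holds globally = False
First violation at position 6.

Answer: 6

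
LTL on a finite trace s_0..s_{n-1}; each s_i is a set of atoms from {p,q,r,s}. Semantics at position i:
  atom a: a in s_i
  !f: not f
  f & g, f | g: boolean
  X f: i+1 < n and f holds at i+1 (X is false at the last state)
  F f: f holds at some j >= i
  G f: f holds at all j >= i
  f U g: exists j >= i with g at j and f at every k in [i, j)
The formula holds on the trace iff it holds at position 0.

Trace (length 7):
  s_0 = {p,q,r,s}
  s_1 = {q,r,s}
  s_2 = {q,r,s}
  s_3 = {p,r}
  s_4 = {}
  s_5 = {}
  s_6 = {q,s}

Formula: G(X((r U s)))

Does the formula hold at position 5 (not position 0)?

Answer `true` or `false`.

Answer: false

Derivation:
s_0={p,q,r,s}: G(X((r U s)))=False X((r U s))=True (r U s)=True r=True s=True
s_1={q,r,s}: G(X((r U s)))=False X((r U s))=True (r U s)=True r=True s=True
s_2={q,r,s}: G(X((r U s)))=False X((r U s))=False (r U s)=True r=True s=True
s_3={p,r}: G(X((r U s)))=False X((r U s))=False (r U s)=False r=True s=False
s_4={}: G(X((r U s)))=False X((r U s))=False (r U s)=False r=False s=False
s_5={}: G(X((r U s)))=False X((r U s))=True (r U s)=False r=False s=False
s_6={q,s}: G(X((r U s)))=False X((r U s))=False (r U s)=True r=False s=True
Evaluating at position 5: result = False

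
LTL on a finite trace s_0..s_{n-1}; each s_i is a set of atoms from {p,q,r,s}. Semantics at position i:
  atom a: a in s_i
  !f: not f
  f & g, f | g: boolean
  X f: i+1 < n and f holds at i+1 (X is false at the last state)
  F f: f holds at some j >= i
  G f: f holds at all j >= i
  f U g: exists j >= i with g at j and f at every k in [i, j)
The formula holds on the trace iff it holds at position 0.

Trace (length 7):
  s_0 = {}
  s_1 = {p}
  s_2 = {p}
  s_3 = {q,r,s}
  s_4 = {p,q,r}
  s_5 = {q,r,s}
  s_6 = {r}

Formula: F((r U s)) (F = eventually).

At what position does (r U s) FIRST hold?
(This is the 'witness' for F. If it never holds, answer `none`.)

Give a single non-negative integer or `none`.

s_0={}: (r U s)=False r=False s=False
s_1={p}: (r U s)=False r=False s=False
s_2={p}: (r U s)=False r=False s=False
s_3={q,r,s}: (r U s)=True r=True s=True
s_4={p,q,r}: (r U s)=True r=True s=False
s_5={q,r,s}: (r U s)=True r=True s=True
s_6={r}: (r U s)=False r=True s=False
F((r U s)) holds; first witness at position 3.

Answer: 3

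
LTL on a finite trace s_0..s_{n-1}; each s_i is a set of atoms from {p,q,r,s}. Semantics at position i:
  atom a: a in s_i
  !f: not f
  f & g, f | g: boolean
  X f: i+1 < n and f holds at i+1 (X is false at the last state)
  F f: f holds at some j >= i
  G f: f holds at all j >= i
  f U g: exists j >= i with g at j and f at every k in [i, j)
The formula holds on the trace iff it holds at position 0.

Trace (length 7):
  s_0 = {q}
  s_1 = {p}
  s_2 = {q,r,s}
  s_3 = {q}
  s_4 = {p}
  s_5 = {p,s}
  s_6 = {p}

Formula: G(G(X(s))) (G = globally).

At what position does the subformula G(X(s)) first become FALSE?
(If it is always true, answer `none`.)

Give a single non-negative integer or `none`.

Answer: 0

Derivation:
s_0={q}: G(X(s))=False X(s)=False s=False
s_1={p}: G(X(s))=False X(s)=True s=False
s_2={q,r,s}: G(X(s))=False X(s)=False s=True
s_3={q}: G(X(s))=False X(s)=False s=False
s_4={p}: G(X(s))=False X(s)=True s=False
s_5={p,s}: G(X(s))=False X(s)=False s=True
s_6={p}: G(X(s))=False X(s)=False s=False
G(G(X(s))) holds globally = False
First violation at position 0.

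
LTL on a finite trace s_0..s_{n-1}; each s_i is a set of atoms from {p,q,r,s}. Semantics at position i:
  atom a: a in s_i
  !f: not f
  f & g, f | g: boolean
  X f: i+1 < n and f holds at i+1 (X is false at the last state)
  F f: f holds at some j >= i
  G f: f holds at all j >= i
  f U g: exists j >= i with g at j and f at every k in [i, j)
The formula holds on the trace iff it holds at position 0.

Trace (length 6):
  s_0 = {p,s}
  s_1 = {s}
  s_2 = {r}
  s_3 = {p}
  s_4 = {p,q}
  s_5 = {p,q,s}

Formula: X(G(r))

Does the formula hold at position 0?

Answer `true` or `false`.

s_0={p,s}: X(G(r))=False G(r)=False r=False
s_1={s}: X(G(r))=False G(r)=False r=False
s_2={r}: X(G(r))=False G(r)=False r=True
s_3={p}: X(G(r))=False G(r)=False r=False
s_4={p,q}: X(G(r))=False G(r)=False r=False
s_5={p,q,s}: X(G(r))=False G(r)=False r=False

Answer: false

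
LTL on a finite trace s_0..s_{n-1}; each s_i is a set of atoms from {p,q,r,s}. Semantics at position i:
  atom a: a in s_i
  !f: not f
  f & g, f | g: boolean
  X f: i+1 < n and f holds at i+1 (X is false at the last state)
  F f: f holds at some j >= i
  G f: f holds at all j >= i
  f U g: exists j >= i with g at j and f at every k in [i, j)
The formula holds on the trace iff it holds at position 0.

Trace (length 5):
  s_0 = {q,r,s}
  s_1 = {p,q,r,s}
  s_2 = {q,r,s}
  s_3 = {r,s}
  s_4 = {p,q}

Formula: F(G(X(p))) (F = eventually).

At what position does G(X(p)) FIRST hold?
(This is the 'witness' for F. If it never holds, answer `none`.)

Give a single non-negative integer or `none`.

Answer: none

Derivation:
s_0={q,r,s}: G(X(p))=False X(p)=True p=False
s_1={p,q,r,s}: G(X(p))=False X(p)=False p=True
s_2={q,r,s}: G(X(p))=False X(p)=False p=False
s_3={r,s}: G(X(p))=False X(p)=True p=False
s_4={p,q}: G(X(p))=False X(p)=False p=True
F(G(X(p))) does not hold (no witness exists).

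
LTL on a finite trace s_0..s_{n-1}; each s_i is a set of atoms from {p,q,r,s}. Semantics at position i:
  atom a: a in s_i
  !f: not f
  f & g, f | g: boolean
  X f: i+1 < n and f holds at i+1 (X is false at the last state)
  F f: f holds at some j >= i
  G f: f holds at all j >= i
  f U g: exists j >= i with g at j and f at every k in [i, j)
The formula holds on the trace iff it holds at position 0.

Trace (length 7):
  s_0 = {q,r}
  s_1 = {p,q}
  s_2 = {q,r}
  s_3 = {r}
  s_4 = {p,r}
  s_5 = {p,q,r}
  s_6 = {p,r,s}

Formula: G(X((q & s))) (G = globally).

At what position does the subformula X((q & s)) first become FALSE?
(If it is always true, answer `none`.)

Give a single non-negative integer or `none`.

s_0={q,r}: X((q & s))=False (q & s)=False q=True s=False
s_1={p,q}: X((q & s))=False (q & s)=False q=True s=False
s_2={q,r}: X((q & s))=False (q & s)=False q=True s=False
s_3={r}: X((q & s))=False (q & s)=False q=False s=False
s_4={p,r}: X((q & s))=False (q & s)=False q=False s=False
s_5={p,q,r}: X((q & s))=False (q & s)=False q=True s=False
s_6={p,r,s}: X((q & s))=False (q & s)=False q=False s=True
G(X((q & s))) holds globally = False
First violation at position 0.

Answer: 0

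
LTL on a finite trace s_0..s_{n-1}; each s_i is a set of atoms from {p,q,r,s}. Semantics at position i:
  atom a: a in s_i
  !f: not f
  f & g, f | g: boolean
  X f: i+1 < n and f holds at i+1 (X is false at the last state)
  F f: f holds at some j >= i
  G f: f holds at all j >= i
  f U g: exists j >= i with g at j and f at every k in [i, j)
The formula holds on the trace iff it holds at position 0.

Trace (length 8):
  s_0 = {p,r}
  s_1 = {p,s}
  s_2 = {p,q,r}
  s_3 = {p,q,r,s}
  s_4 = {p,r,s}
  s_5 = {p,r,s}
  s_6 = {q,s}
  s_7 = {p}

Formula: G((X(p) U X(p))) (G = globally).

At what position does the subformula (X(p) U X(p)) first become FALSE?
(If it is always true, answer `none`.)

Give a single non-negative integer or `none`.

Answer: 5

Derivation:
s_0={p,r}: (X(p) U X(p))=True X(p)=True p=True
s_1={p,s}: (X(p) U X(p))=True X(p)=True p=True
s_2={p,q,r}: (X(p) U X(p))=True X(p)=True p=True
s_3={p,q,r,s}: (X(p) U X(p))=True X(p)=True p=True
s_4={p,r,s}: (X(p) U X(p))=True X(p)=True p=True
s_5={p,r,s}: (X(p) U X(p))=False X(p)=False p=True
s_6={q,s}: (X(p) U X(p))=True X(p)=True p=False
s_7={p}: (X(p) U X(p))=False X(p)=False p=True
G((X(p) U X(p))) holds globally = False
First violation at position 5.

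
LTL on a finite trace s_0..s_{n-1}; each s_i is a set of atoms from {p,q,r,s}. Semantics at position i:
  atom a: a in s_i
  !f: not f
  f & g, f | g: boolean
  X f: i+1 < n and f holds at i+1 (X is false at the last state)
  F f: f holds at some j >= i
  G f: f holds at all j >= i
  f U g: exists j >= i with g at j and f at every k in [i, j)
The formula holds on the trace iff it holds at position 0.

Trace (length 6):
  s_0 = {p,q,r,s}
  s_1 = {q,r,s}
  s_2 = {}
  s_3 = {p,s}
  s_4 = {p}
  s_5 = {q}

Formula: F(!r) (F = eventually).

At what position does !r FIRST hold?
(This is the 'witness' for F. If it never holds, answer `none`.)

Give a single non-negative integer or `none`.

s_0={p,q,r,s}: !r=False r=True
s_1={q,r,s}: !r=False r=True
s_2={}: !r=True r=False
s_3={p,s}: !r=True r=False
s_4={p}: !r=True r=False
s_5={q}: !r=True r=False
F(!r) holds; first witness at position 2.

Answer: 2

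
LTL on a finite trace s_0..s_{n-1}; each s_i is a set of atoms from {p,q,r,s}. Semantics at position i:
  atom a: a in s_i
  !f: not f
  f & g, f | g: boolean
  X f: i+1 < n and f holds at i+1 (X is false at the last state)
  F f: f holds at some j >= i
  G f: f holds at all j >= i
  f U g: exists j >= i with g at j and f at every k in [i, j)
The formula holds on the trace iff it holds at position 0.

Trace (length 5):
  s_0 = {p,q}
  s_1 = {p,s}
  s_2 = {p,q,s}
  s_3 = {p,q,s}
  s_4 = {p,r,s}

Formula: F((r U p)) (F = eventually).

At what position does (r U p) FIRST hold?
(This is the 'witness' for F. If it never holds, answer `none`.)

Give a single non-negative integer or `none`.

s_0={p,q}: (r U p)=True r=False p=True
s_1={p,s}: (r U p)=True r=False p=True
s_2={p,q,s}: (r U p)=True r=False p=True
s_3={p,q,s}: (r U p)=True r=False p=True
s_4={p,r,s}: (r U p)=True r=True p=True
F((r U p)) holds; first witness at position 0.

Answer: 0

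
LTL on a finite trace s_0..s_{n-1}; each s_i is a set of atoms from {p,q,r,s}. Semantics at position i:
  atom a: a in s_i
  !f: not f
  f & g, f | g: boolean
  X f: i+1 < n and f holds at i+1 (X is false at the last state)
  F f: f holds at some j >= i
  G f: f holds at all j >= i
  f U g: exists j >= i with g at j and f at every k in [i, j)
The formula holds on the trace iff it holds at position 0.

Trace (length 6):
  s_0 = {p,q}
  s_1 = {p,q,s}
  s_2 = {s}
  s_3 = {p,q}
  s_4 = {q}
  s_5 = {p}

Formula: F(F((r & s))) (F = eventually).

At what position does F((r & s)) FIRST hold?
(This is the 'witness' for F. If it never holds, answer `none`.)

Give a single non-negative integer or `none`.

Answer: none

Derivation:
s_0={p,q}: F((r & s))=False (r & s)=False r=False s=False
s_1={p,q,s}: F((r & s))=False (r & s)=False r=False s=True
s_2={s}: F((r & s))=False (r & s)=False r=False s=True
s_3={p,q}: F((r & s))=False (r & s)=False r=False s=False
s_4={q}: F((r & s))=False (r & s)=False r=False s=False
s_5={p}: F((r & s))=False (r & s)=False r=False s=False
F(F((r & s))) does not hold (no witness exists).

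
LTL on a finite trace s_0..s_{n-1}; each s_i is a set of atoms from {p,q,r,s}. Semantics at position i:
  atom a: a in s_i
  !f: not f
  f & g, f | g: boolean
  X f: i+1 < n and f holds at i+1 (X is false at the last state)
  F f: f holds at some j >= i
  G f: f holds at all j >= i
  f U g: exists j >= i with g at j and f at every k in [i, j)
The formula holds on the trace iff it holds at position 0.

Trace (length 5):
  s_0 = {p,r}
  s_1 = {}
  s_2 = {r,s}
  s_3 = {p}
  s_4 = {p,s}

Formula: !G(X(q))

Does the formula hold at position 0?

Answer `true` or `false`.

Answer: true

Derivation:
s_0={p,r}: !G(X(q))=True G(X(q))=False X(q)=False q=False
s_1={}: !G(X(q))=True G(X(q))=False X(q)=False q=False
s_2={r,s}: !G(X(q))=True G(X(q))=False X(q)=False q=False
s_3={p}: !G(X(q))=True G(X(q))=False X(q)=False q=False
s_4={p,s}: !G(X(q))=True G(X(q))=False X(q)=False q=False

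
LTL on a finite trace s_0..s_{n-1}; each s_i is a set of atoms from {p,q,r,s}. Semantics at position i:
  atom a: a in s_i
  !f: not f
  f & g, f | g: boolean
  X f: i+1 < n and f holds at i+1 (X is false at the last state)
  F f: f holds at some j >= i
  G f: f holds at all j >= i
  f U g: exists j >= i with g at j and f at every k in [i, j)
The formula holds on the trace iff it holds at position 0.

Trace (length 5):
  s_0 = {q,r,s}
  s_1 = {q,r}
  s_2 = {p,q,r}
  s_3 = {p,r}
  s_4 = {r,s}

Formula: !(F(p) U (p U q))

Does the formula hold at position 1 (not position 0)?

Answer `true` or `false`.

s_0={q,r,s}: !(F(p) U (p U q))=False (F(p) U (p U q))=True F(p)=True p=False (p U q)=True q=True
s_1={q,r}: !(F(p) U (p U q))=False (F(p) U (p U q))=True F(p)=True p=False (p U q)=True q=True
s_2={p,q,r}: !(F(p) U (p U q))=False (F(p) U (p U q))=True F(p)=True p=True (p U q)=True q=True
s_3={p,r}: !(F(p) U (p U q))=True (F(p) U (p U q))=False F(p)=True p=True (p U q)=False q=False
s_4={r,s}: !(F(p) U (p U q))=True (F(p) U (p U q))=False F(p)=False p=False (p U q)=False q=False
Evaluating at position 1: result = False

Answer: false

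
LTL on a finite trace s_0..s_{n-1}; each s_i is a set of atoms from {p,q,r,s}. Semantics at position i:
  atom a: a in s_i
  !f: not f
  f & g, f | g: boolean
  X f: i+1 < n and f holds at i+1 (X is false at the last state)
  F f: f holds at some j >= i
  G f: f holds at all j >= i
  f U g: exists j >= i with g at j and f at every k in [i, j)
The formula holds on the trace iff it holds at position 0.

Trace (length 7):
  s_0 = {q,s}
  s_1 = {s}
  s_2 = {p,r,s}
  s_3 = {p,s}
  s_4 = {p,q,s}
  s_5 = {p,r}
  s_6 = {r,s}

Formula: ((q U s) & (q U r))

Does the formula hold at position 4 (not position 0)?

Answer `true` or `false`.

s_0={q,s}: ((q U s) & (q U r))=False (q U s)=True q=True s=True (q U r)=False r=False
s_1={s}: ((q U s) & (q U r))=False (q U s)=True q=False s=True (q U r)=False r=False
s_2={p,r,s}: ((q U s) & (q U r))=True (q U s)=True q=False s=True (q U r)=True r=True
s_3={p,s}: ((q U s) & (q U r))=False (q U s)=True q=False s=True (q U r)=False r=False
s_4={p,q,s}: ((q U s) & (q U r))=True (q U s)=True q=True s=True (q U r)=True r=False
s_5={p,r}: ((q U s) & (q U r))=False (q U s)=False q=False s=False (q U r)=True r=True
s_6={r,s}: ((q U s) & (q U r))=True (q U s)=True q=False s=True (q U r)=True r=True
Evaluating at position 4: result = True

Answer: true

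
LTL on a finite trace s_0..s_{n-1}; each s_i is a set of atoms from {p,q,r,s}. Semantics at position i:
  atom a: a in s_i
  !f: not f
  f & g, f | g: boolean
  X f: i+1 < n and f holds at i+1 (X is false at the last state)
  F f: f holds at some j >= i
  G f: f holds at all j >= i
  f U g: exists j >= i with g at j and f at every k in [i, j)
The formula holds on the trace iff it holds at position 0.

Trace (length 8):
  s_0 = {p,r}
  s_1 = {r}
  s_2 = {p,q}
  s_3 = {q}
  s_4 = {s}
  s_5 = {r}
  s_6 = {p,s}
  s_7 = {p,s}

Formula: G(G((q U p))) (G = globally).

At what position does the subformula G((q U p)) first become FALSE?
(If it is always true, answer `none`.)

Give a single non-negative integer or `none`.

Answer: 0

Derivation:
s_0={p,r}: G((q U p))=False (q U p)=True q=False p=True
s_1={r}: G((q U p))=False (q U p)=False q=False p=False
s_2={p,q}: G((q U p))=False (q U p)=True q=True p=True
s_3={q}: G((q U p))=False (q U p)=False q=True p=False
s_4={s}: G((q U p))=False (q U p)=False q=False p=False
s_5={r}: G((q U p))=False (q U p)=False q=False p=False
s_6={p,s}: G((q U p))=True (q U p)=True q=False p=True
s_7={p,s}: G((q U p))=True (q U p)=True q=False p=True
G(G((q U p))) holds globally = False
First violation at position 0.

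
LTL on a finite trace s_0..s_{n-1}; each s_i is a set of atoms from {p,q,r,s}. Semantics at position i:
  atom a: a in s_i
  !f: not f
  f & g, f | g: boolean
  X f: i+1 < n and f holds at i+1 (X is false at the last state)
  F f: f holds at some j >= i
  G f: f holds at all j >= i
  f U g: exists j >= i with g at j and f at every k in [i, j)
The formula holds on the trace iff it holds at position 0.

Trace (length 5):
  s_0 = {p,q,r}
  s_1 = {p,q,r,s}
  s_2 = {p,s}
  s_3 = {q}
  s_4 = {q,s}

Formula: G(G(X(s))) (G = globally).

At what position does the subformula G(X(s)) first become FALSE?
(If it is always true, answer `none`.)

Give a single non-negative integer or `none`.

s_0={p,q,r}: G(X(s))=False X(s)=True s=False
s_1={p,q,r,s}: G(X(s))=False X(s)=True s=True
s_2={p,s}: G(X(s))=False X(s)=False s=True
s_3={q}: G(X(s))=False X(s)=True s=False
s_4={q,s}: G(X(s))=False X(s)=False s=True
G(G(X(s))) holds globally = False
First violation at position 0.

Answer: 0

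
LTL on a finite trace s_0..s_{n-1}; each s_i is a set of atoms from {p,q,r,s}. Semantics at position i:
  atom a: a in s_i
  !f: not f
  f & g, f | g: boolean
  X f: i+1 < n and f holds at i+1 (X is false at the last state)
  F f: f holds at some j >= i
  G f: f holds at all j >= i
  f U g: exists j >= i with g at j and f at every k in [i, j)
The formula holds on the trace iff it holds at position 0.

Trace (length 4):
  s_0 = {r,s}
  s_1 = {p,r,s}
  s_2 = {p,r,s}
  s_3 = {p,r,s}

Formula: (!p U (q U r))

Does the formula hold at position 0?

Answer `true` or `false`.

Answer: true

Derivation:
s_0={r,s}: (!p U (q U r))=True !p=True p=False (q U r)=True q=False r=True
s_1={p,r,s}: (!p U (q U r))=True !p=False p=True (q U r)=True q=False r=True
s_2={p,r,s}: (!p U (q U r))=True !p=False p=True (q U r)=True q=False r=True
s_3={p,r,s}: (!p U (q U r))=True !p=False p=True (q U r)=True q=False r=True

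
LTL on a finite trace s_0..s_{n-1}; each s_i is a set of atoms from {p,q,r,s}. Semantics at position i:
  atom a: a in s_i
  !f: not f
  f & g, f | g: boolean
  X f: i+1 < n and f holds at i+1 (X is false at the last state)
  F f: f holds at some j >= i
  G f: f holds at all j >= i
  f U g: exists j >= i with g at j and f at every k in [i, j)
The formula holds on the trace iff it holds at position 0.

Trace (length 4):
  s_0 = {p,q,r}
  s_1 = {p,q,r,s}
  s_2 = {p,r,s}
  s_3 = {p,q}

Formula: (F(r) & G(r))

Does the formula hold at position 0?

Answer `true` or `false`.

Answer: false

Derivation:
s_0={p,q,r}: (F(r) & G(r))=False F(r)=True r=True G(r)=False
s_1={p,q,r,s}: (F(r) & G(r))=False F(r)=True r=True G(r)=False
s_2={p,r,s}: (F(r) & G(r))=False F(r)=True r=True G(r)=False
s_3={p,q}: (F(r) & G(r))=False F(r)=False r=False G(r)=False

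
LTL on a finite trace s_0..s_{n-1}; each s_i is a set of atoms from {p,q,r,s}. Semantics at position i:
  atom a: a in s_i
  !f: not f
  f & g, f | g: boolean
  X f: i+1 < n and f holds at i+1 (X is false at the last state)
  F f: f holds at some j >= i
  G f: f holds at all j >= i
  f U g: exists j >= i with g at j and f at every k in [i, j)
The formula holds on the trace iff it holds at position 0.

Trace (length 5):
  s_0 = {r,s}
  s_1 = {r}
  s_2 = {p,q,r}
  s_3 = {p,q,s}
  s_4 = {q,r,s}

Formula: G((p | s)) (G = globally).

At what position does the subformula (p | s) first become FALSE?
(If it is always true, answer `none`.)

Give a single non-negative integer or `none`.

s_0={r,s}: (p | s)=True p=False s=True
s_1={r}: (p | s)=False p=False s=False
s_2={p,q,r}: (p | s)=True p=True s=False
s_3={p,q,s}: (p | s)=True p=True s=True
s_4={q,r,s}: (p | s)=True p=False s=True
G((p | s)) holds globally = False
First violation at position 1.

Answer: 1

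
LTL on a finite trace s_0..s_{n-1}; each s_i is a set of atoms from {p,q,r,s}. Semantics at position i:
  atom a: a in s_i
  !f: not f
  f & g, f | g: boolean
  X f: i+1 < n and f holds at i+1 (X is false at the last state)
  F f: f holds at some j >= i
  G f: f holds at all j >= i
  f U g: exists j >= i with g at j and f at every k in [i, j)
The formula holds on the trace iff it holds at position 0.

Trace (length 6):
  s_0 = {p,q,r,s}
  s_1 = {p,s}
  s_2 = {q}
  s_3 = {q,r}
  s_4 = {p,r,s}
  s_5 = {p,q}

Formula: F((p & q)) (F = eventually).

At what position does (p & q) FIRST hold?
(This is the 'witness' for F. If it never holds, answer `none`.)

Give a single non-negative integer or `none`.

Answer: 0

Derivation:
s_0={p,q,r,s}: (p & q)=True p=True q=True
s_1={p,s}: (p & q)=False p=True q=False
s_2={q}: (p & q)=False p=False q=True
s_3={q,r}: (p & q)=False p=False q=True
s_4={p,r,s}: (p & q)=False p=True q=False
s_5={p,q}: (p & q)=True p=True q=True
F((p & q)) holds; first witness at position 0.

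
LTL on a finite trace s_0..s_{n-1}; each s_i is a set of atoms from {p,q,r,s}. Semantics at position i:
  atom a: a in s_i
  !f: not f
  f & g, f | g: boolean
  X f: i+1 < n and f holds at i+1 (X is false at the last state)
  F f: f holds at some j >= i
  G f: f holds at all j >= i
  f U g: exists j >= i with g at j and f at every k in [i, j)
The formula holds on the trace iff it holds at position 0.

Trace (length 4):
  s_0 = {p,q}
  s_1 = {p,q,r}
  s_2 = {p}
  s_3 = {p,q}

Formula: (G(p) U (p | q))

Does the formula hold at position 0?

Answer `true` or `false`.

s_0={p,q}: (G(p) U (p | q))=True G(p)=True p=True (p | q)=True q=True
s_1={p,q,r}: (G(p) U (p | q))=True G(p)=True p=True (p | q)=True q=True
s_2={p}: (G(p) U (p | q))=True G(p)=True p=True (p | q)=True q=False
s_3={p,q}: (G(p) U (p | q))=True G(p)=True p=True (p | q)=True q=True

Answer: true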